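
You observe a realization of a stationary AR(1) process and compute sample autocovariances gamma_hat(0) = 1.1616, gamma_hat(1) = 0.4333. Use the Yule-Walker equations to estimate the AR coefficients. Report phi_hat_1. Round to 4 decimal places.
\hat\phi_{1} = 0.3730

The Yule-Walker equations for an AR(p) process read, in matrix form,
  Gamma_p phi = r_p,   with   (Gamma_p)_{ij} = gamma(|i - j|),
                       (r_p)_i = gamma(i),   i,j = 1..p.
Substitute the sample gammas (Toeplitz matrix and right-hand side of size 1):
  Gamma_p = [[1.1616]]
  r_p     = [0.4333]
With p = 1 this is the single equation gamma(0) phi_1 = gamma(1):
  phi_hat_1 = gamma(1) / gamma(0) = 0.4333 / 1.1616 = 0.3730.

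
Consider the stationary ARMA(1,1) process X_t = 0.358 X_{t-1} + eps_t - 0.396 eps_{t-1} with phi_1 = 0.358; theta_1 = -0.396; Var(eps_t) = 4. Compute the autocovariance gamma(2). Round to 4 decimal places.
\gamma(2) = -0.0536

Multiply the model equation by X_{t-k} and take expectations. With theta_0 = psi_0 = 1 and psi_j the MA(infinity) weights, this gives
  gamma(k) - sum_i phi_i gamma(k-i) = c_k,
  c_k = sigma^2 * sum_{j=k..q} theta_j psi_{j-k}   (c_k = 0 for k > q),
using gamma(-m) = gamma(m).
psi-weights needed (psi_j = theta_j + sum_i phi_i psi_{j-i}):
  psi_1 = theta_1 + phi_1 = -0.396 + (0.358) = -0.038
Right-hand sides:
  c_0 = sigma^2 (1 + theta_1 psi_1) = 4 * (1 + (-0.396)(-0.038)) = 4 * 1.015048 = 4.060192
  c_1 = sigma^2 theta_1 = 4 * (-0.396) = -1.584
  c_2 = 0
Equations for k = 0 and k = 1 (AR order 1):
  gamma(0) = phi_1 gamma(1) + c_0
  gamma(1) = phi_1 gamma(0) + c_1
Substituting the second into the first: gamma(0) (1 - phi_1^2) = c_0 + phi_1 c_1, so
  gamma(0) = (c_0 + phi_1 c_1) / (1 - phi_1^2) = (4.060192 + (0.358)(-1.584)) / (1 - (0.358)^2) = 3.49312 / 0.871836 = 4.006625.
  gamma(1) = phi_1 gamma(0) + c_1 = (0.358)(4.006625) + (-1.584) = -0.149628.
For k = 2 (> q): gamma(2) = phi_1 gamma(1) = (0.358)(-0.149628) = -0.053567.
Therefore gamma(2) = -0.0536 (to 4 decimal places).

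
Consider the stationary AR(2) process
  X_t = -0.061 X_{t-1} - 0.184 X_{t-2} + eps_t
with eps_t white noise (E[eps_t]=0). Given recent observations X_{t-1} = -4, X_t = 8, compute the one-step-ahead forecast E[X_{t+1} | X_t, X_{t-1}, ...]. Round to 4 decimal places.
E[X_{t+1} \mid \mathcal F_t] = 0.2480

For an AR(p) model X_t = c + sum_i phi_i X_{t-i} + eps_t, the
one-step-ahead conditional mean is
  E[X_{t+1} | X_t, ...] = c + sum_i phi_i X_{t+1-i}.
Substitute known values:
  E[X_{t+1} | ...] = (-0.061) * (8) + (-0.184) * (-4)
                   = 0.2480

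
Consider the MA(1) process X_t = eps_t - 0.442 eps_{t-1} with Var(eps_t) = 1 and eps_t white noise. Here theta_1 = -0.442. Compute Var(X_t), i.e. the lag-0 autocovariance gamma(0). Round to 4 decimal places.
\gamma(0) = 1.1954

For an MA(q) process X_t = eps_t + sum_i theta_i eps_{t-i} with
Var(eps_t) = sigma^2, the variance is
  gamma(0) = sigma^2 * (1 + sum_i theta_i^2).
  sum_i theta_i^2 = (-0.442)^2 = 0.195364.
  gamma(0) = 1 * (1 + 0.195364) = 1 * 1.195364 = 1.195364, which rounds to 1.1954.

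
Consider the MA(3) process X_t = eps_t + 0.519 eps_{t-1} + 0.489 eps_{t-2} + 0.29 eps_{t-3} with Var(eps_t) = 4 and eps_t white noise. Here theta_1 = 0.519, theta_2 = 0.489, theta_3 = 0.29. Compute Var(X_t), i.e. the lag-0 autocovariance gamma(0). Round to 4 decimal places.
\gamma(0) = 6.3703

For an MA(q) process X_t = eps_t + sum_i theta_i eps_{t-i} with
Var(eps_t) = sigma^2, the variance is
  gamma(0) = sigma^2 * (1 + sum_i theta_i^2).
  sum_i theta_i^2 = (0.519)^2 + (0.489)^2 + (0.29)^2 = 0.269361 + 0.239121 + 0.0841 = 0.592582.
  gamma(0) = 4 * (1 + 0.592582) = 4 * 1.592582 = 6.370328, which rounds to 6.3703.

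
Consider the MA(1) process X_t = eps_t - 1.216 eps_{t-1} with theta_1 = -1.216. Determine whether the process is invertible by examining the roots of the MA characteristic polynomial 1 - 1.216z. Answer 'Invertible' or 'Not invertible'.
\text{Not invertible}

The MA(q) characteristic polynomial is P(z) = 1 - 1.216z.
Invertibility requires all roots to lie outside the unit circle, i.e. |z| > 1 for every root.
This is linear in z: 1 + (-1.216) z = 0  =>  z = -1/(-1.216) = 0.822368,  |z| = 0.822368.
Moduli of all roots: 0.8224.
All moduli strictly greater than 1? No.
Verdict: Not invertible.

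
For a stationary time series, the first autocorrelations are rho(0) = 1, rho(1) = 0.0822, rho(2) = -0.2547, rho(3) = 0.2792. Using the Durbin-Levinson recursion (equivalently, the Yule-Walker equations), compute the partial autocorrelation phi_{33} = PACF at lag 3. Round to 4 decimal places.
\phi_{33} = 0.3540

The PACF at lag k is phi_{kk}, the last component of the solution
to the Yule-Walker system G_k phi = r_k where
  (G_k)_{ij} = rho(|i - j|), (r_k)_i = rho(i), i,j = 1..k.
Equivalently, Durbin-Levinson gives phi_{kk} iteratively:
  phi_{11} = rho(1)
  phi_{kk} = [rho(k) - sum_{j=1..k-1} phi_{k-1,j} rho(k-j)]
            / [1 - sum_{j=1..k-1} phi_{k-1,j} rho(j)],
  phi_{k,j} = phi_{k-1,j} - phi_{kk} phi_{k-1,k-j},  j = 1..k-1.
Step k = 1:
  phi_11 = rho(1) = 0.0822.
Step k = 2:
  phi_22 = [rho(2) - phi_11 rho(1)] / [1 - phi_11 rho(1)] = [-0.2547 - (0.0822)(0.0822)] / [1 - (0.0822)(0.0822)]
         = -0.26145684 / 0.99324316 = -0.263235.
  Update: phi_21 = phi_11 - phi_22 phi_11 = 0.0822 - (-0.263235)(0.0822) = 0.103838.
Step k = 3:
  phi_33 = [rho(3) - phi_21 rho(2) - phi_22 rho(1)] / [1 - phi_21 rho(1) - phi_22 rho(2)]
    numerator   = 0.2792 - (0.103838)(-0.2547) - (-0.263235)(0.0822) = 0.32728548
    denominator = 1 - (0.103838)(0.0822) - (-0.263235)(-0.2547) = 0.92441844
  phi_33 = 0.32728548 / 0.92441844 = 0.354.
Therefore phi_{33} = 0.3540.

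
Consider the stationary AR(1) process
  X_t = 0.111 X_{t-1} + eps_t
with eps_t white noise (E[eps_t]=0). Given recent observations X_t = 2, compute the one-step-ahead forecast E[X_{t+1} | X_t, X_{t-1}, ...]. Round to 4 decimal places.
E[X_{t+1} \mid \mathcal F_t] = 0.2220

For an AR(p) model X_t = c + sum_i phi_i X_{t-i} + eps_t, the
one-step-ahead conditional mean is
  E[X_{t+1} | X_t, ...] = c + sum_i phi_i X_{t+1-i}.
Substitute known values:
  E[X_{t+1} | ...] = (0.111) * (2)
                   = 0.2220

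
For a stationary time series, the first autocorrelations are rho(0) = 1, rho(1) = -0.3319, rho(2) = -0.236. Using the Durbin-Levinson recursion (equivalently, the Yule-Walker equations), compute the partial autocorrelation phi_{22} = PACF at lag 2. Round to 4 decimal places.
\phi_{22} = -0.3890

The PACF at lag k is phi_{kk}, the last component of the solution
to the Yule-Walker system G_k phi = r_k where
  (G_k)_{ij} = rho(|i - j|), (r_k)_i = rho(i), i,j = 1..k.
Equivalently, Durbin-Levinson gives phi_{kk} iteratively:
  phi_{11} = rho(1)
  phi_{kk} = [rho(k) - sum_{j=1..k-1} phi_{k-1,j} rho(k-j)]
            / [1 - sum_{j=1..k-1} phi_{k-1,j} rho(j)],
  phi_{k,j} = phi_{k-1,j} - phi_{kk} phi_{k-1,k-j},  j = 1..k-1.
Step k = 1:
  phi_11 = rho(1) = -0.3319.
Step k = 2:
  phi_22 = [rho(2) - phi_11 rho(1)] / [1 - phi_11 rho(1)] = [-0.236 - (-0.3319)(-0.3319)] / [1 - (-0.3319)(-0.3319)]
         = -0.34615761 / 0.88984239 = -0.389.
Therefore phi_{22} = -0.3890.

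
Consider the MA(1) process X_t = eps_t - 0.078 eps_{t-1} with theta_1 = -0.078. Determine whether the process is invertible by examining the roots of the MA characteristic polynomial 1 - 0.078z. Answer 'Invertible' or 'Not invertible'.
\text{Invertible}

The MA(q) characteristic polynomial is P(z) = 1 - 0.078z.
Invertibility requires all roots to lie outside the unit circle, i.e. |z| > 1 for every root.
This is linear in z: 1 + (-0.078) z = 0  =>  z = -1/(-0.078) = 12.820513,  |z| = 12.820513.
Moduli of all roots: 12.8205.
All moduli strictly greater than 1? Yes.
Verdict: Invertible.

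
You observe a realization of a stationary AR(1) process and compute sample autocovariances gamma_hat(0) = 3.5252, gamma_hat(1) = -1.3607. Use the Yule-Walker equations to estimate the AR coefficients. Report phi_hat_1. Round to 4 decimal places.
\hat\phi_{1} = -0.3860

The Yule-Walker equations for an AR(p) process read, in matrix form,
  Gamma_p phi = r_p,   with   (Gamma_p)_{ij} = gamma(|i - j|),
                       (r_p)_i = gamma(i),   i,j = 1..p.
Substitute the sample gammas (Toeplitz matrix and right-hand side of size 1):
  Gamma_p = [[3.5252]]
  r_p     = [-1.3607]
With p = 1 this is the single equation gamma(0) phi_1 = gamma(1):
  phi_hat_1 = gamma(1) / gamma(0) = -1.3607 / 3.5252 = -0.3860.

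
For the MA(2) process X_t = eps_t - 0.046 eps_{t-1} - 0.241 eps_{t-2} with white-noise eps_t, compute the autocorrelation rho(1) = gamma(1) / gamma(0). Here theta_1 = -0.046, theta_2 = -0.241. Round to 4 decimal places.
\rho(1) = -0.0329

For an MA(q) process with theta_0 = 1, the autocovariance is
  gamma(k) = sigma^2 * sum_{i=0..q-k} theta_i * theta_{i+k},
and rho(k) = gamma(k) / gamma(0). Sigma^2 cancels.
  numerator   = (1)*(-0.046) + (-0.046)*(-0.241) = -0.034914.
  denominator = (1)^2 + (-0.046)^2 + (-0.241)^2 = 1.060197.
  rho(1) = -0.034914 / 1.060197 = -0.0329.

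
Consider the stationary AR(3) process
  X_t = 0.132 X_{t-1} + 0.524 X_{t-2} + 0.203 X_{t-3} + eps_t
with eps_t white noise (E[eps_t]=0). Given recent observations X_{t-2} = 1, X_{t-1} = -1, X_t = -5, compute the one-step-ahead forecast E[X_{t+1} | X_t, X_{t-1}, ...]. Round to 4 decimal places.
E[X_{t+1} \mid \mathcal F_t] = -0.9810

For an AR(p) model X_t = c + sum_i phi_i X_{t-i} + eps_t, the
one-step-ahead conditional mean is
  E[X_{t+1} | X_t, ...] = c + sum_i phi_i X_{t+1-i}.
Substitute known values:
  E[X_{t+1} | ...] = (0.132) * (-5) + (0.524) * (-1) + (0.203) * (1)
                   = -0.9810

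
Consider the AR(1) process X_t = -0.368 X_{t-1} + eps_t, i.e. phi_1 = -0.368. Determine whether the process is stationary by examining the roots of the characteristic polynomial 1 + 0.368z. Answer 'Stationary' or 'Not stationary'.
\text{Stationary}

The AR(p) characteristic polynomial is P(z) = 1 + 0.368z.
Stationarity requires all roots to lie outside the unit circle, i.e. |z| > 1 for every root.
This is linear in z: 1 + (0.368) z = 0  =>  z = -1/(0.368) = -2.717391,  |z| = 2.717391.
Moduli of all roots: 2.7174.
All moduli strictly greater than 1? Yes.
Verdict: Stationary.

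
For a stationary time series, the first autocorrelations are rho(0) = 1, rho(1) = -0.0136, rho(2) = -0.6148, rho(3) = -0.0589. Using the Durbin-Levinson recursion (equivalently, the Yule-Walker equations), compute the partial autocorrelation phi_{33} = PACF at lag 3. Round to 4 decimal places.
\phi_{33} = -0.1300

The PACF at lag k is phi_{kk}, the last component of the solution
to the Yule-Walker system G_k phi = r_k where
  (G_k)_{ij} = rho(|i - j|), (r_k)_i = rho(i), i,j = 1..k.
Equivalently, Durbin-Levinson gives phi_{kk} iteratively:
  phi_{11} = rho(1)
  phi_{kk} = [rho(k) - sum_{j=1..k-1} phi_{k-1,j} rho(k-j)]
            / [1 - sum_{j=1..k-1} phi_{k-1,j} rho(j)],
  phi_{k,j} = phi_{k-1,j} - phi_{kk} phi_{k-1,k-j},  j = 1..k-1.
Step k = 1:
  phi_11 = rho(1) = -0.0136.
Step k = 2:
  phi_22 = [rho(2) - phi_11 rho(1)] / [1 - phi_11 rho(1)] = [-0.6148 - (-0.0136)(-0.0136)] / [1 - (-0.0136)(-0.0136)]
         = -0.61498496 / 0.99981504 = -0.615099.
  Update: phi_21 = phi_11 - phi_22 phi_11 = -0.0136 - (-0.615099)(-0.0136) = -0.021965.
Step k = 3:
  phi_33 = [rho(3) - phi_21 rho(2) - phi_22 rho(1)] / [1 - phi_21 rho(1) - phi_22 rho(2)]
    numerator   = -0.0589 - (-0.021965)(-0.6148) - (-0.615099)(-0.0136) = -0.08076964
    denominator = 1 - (-0.021965)(-0.0136) - (-0.615099)(-0.6148) = 0.62153857
  phi_33 = -0.08076964 / 0.62153857 = -0.13.
Therefore phi_{33} = -0.1300.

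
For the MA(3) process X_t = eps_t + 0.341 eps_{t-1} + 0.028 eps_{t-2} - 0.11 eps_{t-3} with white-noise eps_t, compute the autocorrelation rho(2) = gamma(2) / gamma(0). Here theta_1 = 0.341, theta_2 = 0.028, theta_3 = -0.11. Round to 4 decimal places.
\rho(2) = -0.0084

For an MA(q) process with theta_0 = 1, the autocovariance is
  gamma(k) = sigma^2 * sum_{i=0..q-k} theta_i * theta_{i+k},
and rho(k) = gamma(k) / gamma(0). Sigma^2 cancels.
  numerator   = (1)*(0.028) + (0.341)*(-0.11) = -0.00951.
  denominator = (1)^2 + (0.341)^2 + (0.028)^2 + (-0.11)^2 = 1.129165.
  rho(2) = -0.00951 / 1.129165 = -0.0084.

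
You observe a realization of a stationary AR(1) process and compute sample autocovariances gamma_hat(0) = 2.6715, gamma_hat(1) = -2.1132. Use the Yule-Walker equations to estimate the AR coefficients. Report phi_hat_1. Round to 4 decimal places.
\hat\phi_{1} = -0.7910

The Yule-Walker equations for an AR(p) process read, in matrix form,
  Gamma_p phi = r_p,   with   (Gamma_p)_{ij} = gamma(|i - j|),
                       (r_p)_i = gamma(i),   i,j = 1..p.
Substitute the sample gammas (Toeplitz matrix and right-hand side of size 1):
  Gamma_p = [[2.6715]]
  r_p     = [-2.1132]
With p = 1 this is the single equation gamma(0) phi_1 = gamma(1):
  phi_hat_1 = gamma(1) / gamma(0) = -2.1132 / 2.6715 = -0.7910.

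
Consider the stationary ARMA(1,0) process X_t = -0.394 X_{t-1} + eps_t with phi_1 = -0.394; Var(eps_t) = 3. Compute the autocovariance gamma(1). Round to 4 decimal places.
\gamma(1) = -1.3992

Multiply the model equation by X_{t-k} and take expectations. With theta_0 = psi_0 = 1 and psi_j the MA(infinity) weights, this gives
  gamma(k) - sum_i phi_i gamma(k-i) = c_k,
  c_k = sigma^2 * sum_{j=k..q} theta_j psi_{j-k}   (c_k = 0 for k > q),
using gamma(-m) = gamma(m).
Pure AR (q = 0): c_0 = sigma^2 = 3, c_k = 0 for k >= 1.
Equations for k = 0 and k = 1 (AR order 1):
  gamma(0) = phi_1 gamma(1) + c_0
  gamma(1) = phi_1 gamma(0) + c_1
Substituting the second into the first: gamma(0) (1 - phi_1^2) = c_0 + phi_1 c_1, so
  gamma(0) = c_0 / (1 - phi_1^2) = 3 / (1 - (-0.394)^2) = 3 / 0.844764 = 3.551288.
  gamma(1) = phi_1 gamma(0) = (-0.394)(3.551288) = -1.399207.
Therefore gamma(1) = -1.3992 (to 4 decimal places).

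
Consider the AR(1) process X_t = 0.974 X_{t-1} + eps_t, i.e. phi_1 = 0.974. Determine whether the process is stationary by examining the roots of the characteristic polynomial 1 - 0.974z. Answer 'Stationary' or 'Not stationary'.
\text{Stationary}

The AR(p) characteristic polynomial is P(z) = 1 - 0.974z.
Stationarity requires all roots to lie outside the unit circle, i.e. |z| > 1 for every root.
This is linear in z: 1 + (-0.974) z = 0  =>  z = -1/(-0.974) = 1.026694,  |z| = 1.026694.
Moduli of all roots: 1.0267.
All moduli strictly greater than 1? Yes.
Verdict: Stationary.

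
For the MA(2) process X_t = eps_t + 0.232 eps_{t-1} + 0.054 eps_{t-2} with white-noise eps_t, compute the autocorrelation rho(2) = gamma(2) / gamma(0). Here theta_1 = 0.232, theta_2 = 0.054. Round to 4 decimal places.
\rho(2) = 0.0511

For an MA(q) process with theta_0 = 1, the autocovariance is
  gamma(k) = sigma^2 * sum_{i=0..q-k} theta_i * theta_{i+k},
and rho(k) = gamma(k) / gamma(0). Sigma^2 cancels.
  numerator   = (1)*(0.054) = 0.054.
  denominator = (1)^2 + (0.232)^2 + (0.054)^2 = 1.05674.
  rho(2) = 0.054 / 1.05674 = 0.0511.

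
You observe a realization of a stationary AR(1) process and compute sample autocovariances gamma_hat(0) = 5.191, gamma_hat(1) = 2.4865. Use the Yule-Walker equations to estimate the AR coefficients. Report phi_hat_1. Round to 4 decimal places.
\hat\phi_{1} = 0.4790

The Yule-Walker equations for an AR(p) process read, in matrix form,
  Gamma_p phi = r_p,   with   (Gamma_p)_{ij} = gamma(|i - j|),
                       (r_p)_i = gamma(i),   i,j = 1..p.
Substitute the sample gammas (Toeplitz matrix and right-hand side of size 1):
  Gamma_p = [[5.191]]
  r_p     = [2.4865]
With p = 1 this is the single equation gamma(0) phi_1 = gamma(1):
  phi_hat_1 = gamma(1) / gamma(0) = 2.4865 / 5.191 = 0.4790.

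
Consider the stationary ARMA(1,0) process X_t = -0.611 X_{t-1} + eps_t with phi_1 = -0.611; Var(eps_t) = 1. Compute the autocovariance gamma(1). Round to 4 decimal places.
\gamma(1) = -0.9750

Multiply the model equation by X_{t-k} and take expectations. With theta_0 = psi_0 = 1 and psi_j the MA(infinity) weights, this gives
  gamma(k) - sum_i phi_i gamma(k-i) = c_k,
  c_k = sigma^2 * sum_{j=k..q} theta_j psi_{j-k}   (c_k = 0 for k > q),
using gamma(-m) = gamma(m).
Pure AR (q = 0): c_0 = sigma^2 = 1, c_k = 0 for k >= 1.
Equations for k = 0 and k = 1 (AR order 1):
  gamma(0) = phi_1 gamma(1) + c_0
  gamma(1) = phi_1 gamma(0) + c_1
Substituting the second into the first: gamma(0) (1 - phi_1^2) = c_0 + phi_1 c_1, so
  gamma(0) = c_0 / (1 - phi_1^2) = 1 / (1 - (-0.611)^2) = 1 / 0.626679 = 1.595713.
  gamma(1) = phi_1 gamma(0) = (-0.611)(1.595713) = -0.974981.
Therefore gamma(1) = -0.9750 (to 4 decimal places).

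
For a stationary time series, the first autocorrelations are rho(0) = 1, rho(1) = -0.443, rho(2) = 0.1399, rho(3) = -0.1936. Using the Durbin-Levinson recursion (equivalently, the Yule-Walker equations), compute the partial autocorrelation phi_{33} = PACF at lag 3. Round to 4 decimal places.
\phi_{33} = -0.1980

The PACF at lag k is phi_{kk}, the last component of the solution
to the Yule-Walker system G_k phi = r_k where
  (G_k)_{ij} = rho(|i - j|), (r_k)_i = rho(i), i,j = 1..k.
Equivalently, Durbin-Levinson gives phi_{kk} iteratively:
  phi_{11} = rho(1)
  phi_{kk} = [rho(k) - sum_{j=1..k-1} phi_{k-1,j} rho(k-j)]
            / [1 - sum_{j=1..k-1} phi_{k-1,j} rho(j)],
  phi_{k,j} = phi_{k-1,j} - phi_{kk} phi_{k-1,k-j},  j = 1..k-1.
Step k = 1:
  phi_11 = rho(1) = -0.443.
Step k = 2:
  phi_22 = [rho(2) - phi_11 rho(1)] / [1 - phi_11 rho(1)] = [0.1399 - (-0.443)(-0.443)] / [1 - (-0.443)(-0.443)]
         = -0.056349 / 0.803751 = -0.070108.
  Update: phi_21 = phi_11 - phi_22 phi_11 = -0.443 - (-0.070108)(-0.443) = -0.474058.
Step k = 3:
  phi_33 = [rho(3) - phi_21 rho(2) - phi_22 rho(1)] / [1 - phi_21 rho(1) - phi_22 rho(2)]
    numerator   = -0.1936 - (-0.474058)(0.1399) - (-0.070108)(-0.443) = -0.15833697
    denominator = 1 - (-0.474058)(-0.443) - (-0.070108)(0.1399) = 0.79980051
  phi_33 = -0.15833697 / 0.79980051 = -0.198.
Therefore phi_{33} = -0.1980.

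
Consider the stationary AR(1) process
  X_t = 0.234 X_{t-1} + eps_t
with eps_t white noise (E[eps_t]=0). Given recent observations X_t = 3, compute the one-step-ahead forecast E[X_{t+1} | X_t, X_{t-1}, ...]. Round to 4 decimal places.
E[X_{t+1} \mid \mathcal F_t] = 0.7020

For an AR(p) model X_t = c + sum_i phi_i X_{t-i} + eps_t, the
one-step-ahead conditional mean is
  E[X_{t+1} | X_t, ...] = c + sum_i phi_i X_{t+1-i}.
Substitute known values:
  E[X_{t+1} | ...] = (0.234) * (3)
                   = 0.7020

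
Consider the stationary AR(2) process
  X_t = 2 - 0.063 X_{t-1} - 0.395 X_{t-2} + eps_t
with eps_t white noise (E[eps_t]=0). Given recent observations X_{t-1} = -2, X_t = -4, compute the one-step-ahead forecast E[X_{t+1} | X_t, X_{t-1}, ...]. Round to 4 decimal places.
E[X_{t+1} \mid \mathcal F_t] = 3.0420

For an AR(p) model X_t = c + sum_i phi_i X_{t-i} + eps_t, the
one-step-ahead conditional mean is
  E[X_{t+1} | X_t, ...] = c + sum_i phi_i X_{t+1-i}.
Substitute known values:
  E[X_{t+1} | ...] = 2 + (-0.063) * (-4) + (-0.395) * (-2)
                   = 3.0420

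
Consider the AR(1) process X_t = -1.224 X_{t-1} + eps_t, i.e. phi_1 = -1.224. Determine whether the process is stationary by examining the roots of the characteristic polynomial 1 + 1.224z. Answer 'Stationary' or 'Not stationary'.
\text{Not stationary}

The AR(p) characteristic polynomial is P(z) = 1 + 1.224z.
Stationarity requires all roots to lie outside the unit circle, i.e. |z| > 1 for every root.
This is linear in z: 1 + (1.224) z = 0  =>  z = -1/(1.224) = -0.816993,  |z| = 0.816993.
Moduli of all roots: 0.8170.
All moduli strictly greater than 1? No.
Verdict: Not stationary.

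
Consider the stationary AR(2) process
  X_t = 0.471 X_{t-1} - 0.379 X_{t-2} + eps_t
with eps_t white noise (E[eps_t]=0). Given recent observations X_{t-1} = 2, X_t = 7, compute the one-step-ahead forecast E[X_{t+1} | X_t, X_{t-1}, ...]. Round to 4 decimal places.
E[X_{t+1} \mid \mathcal F_t] = 2.5390

For an AR(p) model X_t = c + sum_i phi_i X_{t-i} + eps_t, the
one-step-ahead conditional mean is
  E[X_{t+1} | X_t, ...] = c + sum_i phi_i X_{t+1-i}.
Substitute known values:
  E[X_{t+1} | ...] = (0.471) * (7) + (-0.379) * (2)
                   = 2.5390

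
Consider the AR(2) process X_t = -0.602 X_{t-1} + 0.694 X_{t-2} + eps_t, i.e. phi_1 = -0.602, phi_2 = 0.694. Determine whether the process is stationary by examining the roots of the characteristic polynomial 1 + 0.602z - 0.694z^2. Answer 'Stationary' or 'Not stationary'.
\text{Not stationary}

The AR(p) characteristic polynomial is P(z) = 1 + 0.602z - 0.694z^2.
Stationarity requires all roots to lie outside the unit circle, i.e. |z| > 1 for every root.
Set 1 + (0.602) z + (-0.694) z^2 = 0, i.e. a z^2 + b z + c = 0 with a = -0.694, b = 0.602, c = 1.
Discriminant D = b^2 - 4ac = (0.602)^2 - 4*(-0.694)*1 = 0.362404 - (-2.776) = 3.138404.
D >= 0, so the roots are real: z = (-b +/- sqrt(D)) / (2a) = (-0.602 +/- 1.771554) / (-1.388).
  z_1 = (-0.602 + 1.771554) / (-1.388) = -0.8426,   |z_1| = 0.8426.
  z_2 = (-0.602 - 1.771554) / (-1.388) = 1.7101,   |z_2| = 1.7101.
Moduli of all roots: 0.8426, 1.7101.
All moduli strictly greater than 1? No.
Verdict: Not stationary.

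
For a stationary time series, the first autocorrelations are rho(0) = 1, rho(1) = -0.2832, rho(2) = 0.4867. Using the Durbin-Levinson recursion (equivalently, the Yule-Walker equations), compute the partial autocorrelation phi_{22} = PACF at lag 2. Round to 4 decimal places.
\phi_{22} = 0.4419

The PACF at lag k is phi_{kk}, the last component of the solution
to the Yule-Walker system G_k phi = r_k where
  (G_k)_{ij} = rho(|i - j|), (r_k)_i = rho(i), i,j = 1..k.
Equivalently, Durbin-Levinson gives phi_{kk} iteratively:
  phi_{11} = rho(1)
  phi_{kk} = [rho(k) - sum_{j=1..k-1} phi_{k-1,j} rho(k-j)]
            / [1 - sum_{j=1..k-1} phi_{k-1,j} rho(j)],
  phi_{k,j} = phi_{k-1,j} - phi_{kk} phi_{k-1,k-j},  j = 1..k-1.
Step k = 1:
  phi_11 = rho(1) = -0.2832.
Step k = 2:
  phi_22 = [rho(2) - phi_11 rho(1)] / [1 - phi_11 rho(1)] = [0.4867 - (-0.2832)(-0.2832)] / [1 - (-0.2832)(-0.2832)]
         = 0.40649776 / 0.91979776 = 0.4419.
Therefore phi_{22} = 0.4419.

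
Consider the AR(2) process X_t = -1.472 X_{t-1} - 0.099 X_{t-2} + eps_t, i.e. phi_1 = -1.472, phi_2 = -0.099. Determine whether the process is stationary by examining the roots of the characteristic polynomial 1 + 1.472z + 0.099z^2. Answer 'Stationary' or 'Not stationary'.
\text{Not stationary}

The AR(p) characteristic polynomial is P(z) = 1 + 1.472z + 0.099z^2.
Stationarity requires all roots to lie outside the unit circle, i.e. |z| > 1 for every root.
Set 1 + (1.472) z + (0.099) z^2 = 0, i.e. a z^2 + b z + c = 0 with a = 0.099, b = 1.472, c = 1.
Discriminant D = b^2 - 4ac = (1.472)^2 - 4*(0.099)*1 = 2.166784 - (0.396) = 1.770784.
D >= 0, so the roots are real: z = (-b +/- sqrt(D)) / (2a) = (-1.472 +/- 1.330708) / (0.198).
  z_1 = (-1.472 + 1.330708) / (0.198) = -0.7136,   |z_1| = 0.7136.
  z_2 = (-1.472 - 1.330708) / (0.198) = -14.1551,   |z_2| = 14.1551.
Moduli of all roots: 0.7136, 14.1551.
All moduli strictly greater than 1? No.
Verdict: Not stationary.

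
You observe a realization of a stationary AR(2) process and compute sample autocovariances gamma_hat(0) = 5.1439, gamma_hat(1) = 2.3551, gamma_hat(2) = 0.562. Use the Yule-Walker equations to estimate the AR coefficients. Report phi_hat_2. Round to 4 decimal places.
\hat\phi_{2} = -0.1270

The Yule-Walker equations for an AR(p) process read, in matrix form,
  Gamma_p phi = r_p,   with   (Gamma_p)_{ij} = gamma(|i - j|),
                       (r_p)_i = gamma(i),   i,j = 1..p.
Substitute the sample gammas (Toeplitz matrix and right-hand side of size 2):
  Gamma_p = [[5.1439, 2.3551], [2.3551, 5.1439]]
  r_p     = [2.3551, 0.562]
Written out:
  5.1439 phi_1 + 2.3551 phi_2 = 2.3551
  2.3551 phi_1 + 5.1439 phi_2 = 0.562
Solve by Cramer's rule:
  det = gamma(0)^2 - gamma(1)^2 = (5.1439)^2 - (2.3551)^2 = 26.45970721 - 5.54649601 = 20.9132112
  phi_hat_1 = [gamma(1) gamma(0) - gamma(1) gamma(2)] / det = [(2.3551)(5.1439) - (2.3551)(0.562)] / 20.9132112 = 10.79083269 / 20.9132112 = 0.516
  phi_hat_2 = [gamma(0) gamma(2) - gamma(1)^2] / det = [(5.1439)(0.562) - (2.3551)^2] / 20.9132112 = -2.65562421 / 20.9132112 = -0.127
So phi_hat = [0.5160, -0.1270].
Therefore phi_hat_2 = -0.1270.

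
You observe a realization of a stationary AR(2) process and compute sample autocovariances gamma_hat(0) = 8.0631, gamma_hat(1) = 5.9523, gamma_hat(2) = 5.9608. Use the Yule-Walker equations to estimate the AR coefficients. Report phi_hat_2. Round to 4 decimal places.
\hat\phi_{2} = 0.4270

The Yule-Walker equations for an AR(p) process read, in matrix form,
  Gamma_p phi = r_p,   with   (Gamma_p)_{ij} = gamma(|i - j|),
                       (r_p)_i = gamma(i),   i,j = 1..p.
Substitute the sample gammas (Toeplitz matrix and right-hand side of size 2):
  Gamma_p = [[8.0631, 5.9523], [5.9523, 8.0631]]
  r_p     = [5.9523, 5.9608]
Written out:
  8.0631 phi_1 + 5.9523 phi_2 = 5.9523
  5.9523 phi_1 + 8.0631 phi_2 = 5.9608
Solve by Cramer's rule:
  det = gamma(0)^2 - gamma(1)^2 = (8.0631)^2 - (5.9523)^2 = 65.01358161 - 35.42987529 = 29.58370632
  phi_hat_1 = [gamma(1) gamma(0) - gamma(1) gamma(2)] / det = [(5.9523)(8.0631) - (5.9523)(5.9608)] / 29.58370632 = 12.51352029 / 29.58370632 = 0.423
  phi_hat_2 = [gamma(0) gamma(2) - gamma(1)^2] / det = [(8.0631)(5.9608) - (5.9523)^2] / 29.58370632 = 12.63265119 / 29.58370632 = 0.427
So phi_hat = [0.4230, 0.4270].
Therefore phi_hat_2 = 0.4270.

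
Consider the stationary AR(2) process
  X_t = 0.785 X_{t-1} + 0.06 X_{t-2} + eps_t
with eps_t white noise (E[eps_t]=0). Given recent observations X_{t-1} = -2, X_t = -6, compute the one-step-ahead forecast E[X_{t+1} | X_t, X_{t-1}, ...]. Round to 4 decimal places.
E[X_{t+1} \mid \mathcal F_t] = -4.8300

For an AR(p) model X_t = c + sum_i phi_i X_{t-i} + eps_t, the
one-step-ahead conditional mean is
  E[X_{t+1} | X_t, ...] = c + sum_i phi_i X_{t+1-i}.
Substitute known values:
  E[X_{t+1} | ...] = (0.785) * (-6) + (0.06) * (-2)
                   = -4.8300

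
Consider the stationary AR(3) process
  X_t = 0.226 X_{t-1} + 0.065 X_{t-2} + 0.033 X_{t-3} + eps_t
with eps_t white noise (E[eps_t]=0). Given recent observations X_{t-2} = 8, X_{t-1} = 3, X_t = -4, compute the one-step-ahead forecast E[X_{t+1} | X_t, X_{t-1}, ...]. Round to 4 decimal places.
E[X_{t+1} \mid \mathcal F_t] = -0.4450

For an AR(p) model X_t = c + sum_i phi_i X_{t-i} + eps_t, the
one-step-ahead conditional mean is
  E[X_{t+1} | X_t, ...] = c + sum_i phi_i X_{t+1-i}.
Substitute known values:
  E[X_{t+1} | ...] = (0.226) * (-4) + (0.065) * (3) + (0.033) * (8)
                   = -0.4450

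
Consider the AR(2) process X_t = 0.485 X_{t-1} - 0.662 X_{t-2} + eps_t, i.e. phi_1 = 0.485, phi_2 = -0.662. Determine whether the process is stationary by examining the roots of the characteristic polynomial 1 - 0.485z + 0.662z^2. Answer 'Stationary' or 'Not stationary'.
\text{Stationary}

The AR(p) characteristic polynomial is P(z) = 1 - 0.485z + 0.662z^2.
Stationarity requires all roots to lie outside the unit circle, i.e. |z| > 1 for every root.
Set 1 + (-0.485) z + (0.662) z^2 = 0, i.e. a z^2 + b z + c = 0 with a = 0.662, b = -0.485, c = 1.
Discriminant D = b^2 - 4ac = (-0.485)^2 - 4*(0.662)*1 = 0.235225 - (2.648) = -2.412775.
D < 0, so the roots are the complex-conjugate pair z = (-b +/- i sqrt(-D)) / (2a) = 0.3663 +/- 1.1732i.
For a conjugate pair |z|^2 = z * conj(z) = (product of roots) = c/a = 1/(0.662) = 1.510574, so |z| = sqrt(1.510574) = 1.2291 for both roots.
Moduli of all roots: 1.2291, 1.2291.
All moduli strictly greater than 1? Yes.
Verdict: Stationary.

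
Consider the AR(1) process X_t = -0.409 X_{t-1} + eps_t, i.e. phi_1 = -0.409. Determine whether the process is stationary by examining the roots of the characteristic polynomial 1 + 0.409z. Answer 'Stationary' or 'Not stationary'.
\text{Stationary}

The AR(p) characteristic polynomial is P(z) = 1 + 0.409z.
Stationarity requires all roots to lie outside the unit circle, i.e. |z| > 1 for every root.
This is linear in z: 1 + (0.409) z = 0  =>  z = -1/(0.409) = -2.444988,  |z| = 2.444988.
Moduli of all roots: 2.4450.
All moduli strictly greater than 1? Yes.
Verdict: Stationary.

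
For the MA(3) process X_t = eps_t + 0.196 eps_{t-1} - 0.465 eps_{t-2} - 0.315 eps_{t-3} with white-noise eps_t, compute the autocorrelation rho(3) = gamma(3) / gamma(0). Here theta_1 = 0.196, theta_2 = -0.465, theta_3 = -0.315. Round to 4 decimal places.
\rho(3) = -0.2327

For an MA(q) process with theta_0 = 1, the autocovariance is
  gamma(k) = sigma^2 * sum_{i=0..q-k} theta_i * theta_{i+k},
and rho(k) = gamma(k) / gamma(0). Sigma^2 cancels.
  numerator   = (1)*(-0.315) = -0.315.
  denominator = (1)^2 + (0.196)^2 + (-0.465)^2 + (-0.315)^2 = 1.353866.
  rho(3) = -0.315 / 1.353866 = -0.2327.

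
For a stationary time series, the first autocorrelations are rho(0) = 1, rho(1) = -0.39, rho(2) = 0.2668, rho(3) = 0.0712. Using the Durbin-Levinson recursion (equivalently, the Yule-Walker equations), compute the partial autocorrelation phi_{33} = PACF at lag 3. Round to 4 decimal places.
\phi_{33} = 0.2570

The PACF at lag k is phi_{kk}, the last component of the solution
to the Yule-Walker system G_k phi = r_k where
  (G_k)_{ij} = rho(|i - j|), (r_k)_i = rho(i), i,j = 1..k.
Equivalently, Durbin-Levinson gives phi_{kk} iteratively:
  phi_{11} = rho(1)
  phi_{kk} = [rho(k) - sum_{j=1..k-1} phi_{k-1,j} rho(k-j)]
            / [1 - sum_{j=1..k-1} phi_{k-1,j} rho(j)],
  phi_{k,j} = phi_{k-1,j} - phi_{kk} phi_{k-1,k-j},  j = 1..k-1.
Step k = 1:
  phi_11 = rho(1) = -0.39.
Step k = 2:
  phi_22 = [rho(2) - phi_11 rho(1)] / [1 - phi_11 rho(1)] = [0.2668 - (-0.39)(-0.39)] / [1 - (-0.39)(-0.39)]
         = 0.1147 / 0.8479 = 0.135275.
  Update: phi_21 = phi_11 - phi_22 phi_11 = -0.39 - (0.135275)(-0.39) = -0.337243.
Step k = 3:
  phi_33 = [rho(3) - phi_21 rho(2) - phi_22 rho(1)] / [1 - phi_21 rho(1) - phi_22 rho(2)]
    numerator   = 0.0712 - (-0.337243)(0.2668) - (0.135275)(-0.39) = 0.21393373
    denominator = 1 - (-0.337243)(-0.39) - (0.135275)(0.2668) = 0.83238391
  phi_33 = 0.21393373 / 0.83238391 = 0.257.
Therefore phi_{33} = 0.2570.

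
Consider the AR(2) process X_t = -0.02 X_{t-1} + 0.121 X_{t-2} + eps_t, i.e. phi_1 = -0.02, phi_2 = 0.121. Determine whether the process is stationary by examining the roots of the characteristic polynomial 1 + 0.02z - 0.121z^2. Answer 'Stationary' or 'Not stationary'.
\text{Stationary}

The AR(p) characteristic polynomial is P(z) = 1 + 0.02z - 0.121z^2.
Stationarity requires all roots to lie outside the unit circle, i.e. |z| > 1 for every root.
Set 1 + (0.02) z + (-0.121) z^2 = 0, i.e. a z^2 + b z + c = 0 with a = -0.121, b = 0.02, c = 1.
Discriminant D = b^2 - 4ac = (0.02)^2 - 4*(-0.121)*1 = 0.0004 - (-0.484) = 0.4844.
D >= 0, so the roots are real: z = (-b +/- sqrt(D)) / (2a) = (-0.02 +/- 0.695989) / (-0.242).
  z_1 = (-0.02 + 0.695989) / (-0.242) = -2.7933,   |z_1| = 2.7933.
  z_2 = (-0.02 - 0.695989) / (-0.242) = 2.9586,   |z_2| = 2.9586.
Moduli of all roots: 2.7933, 2.9586.
All moduli strictly greater than 1? Yes.
Verdict: Stationary.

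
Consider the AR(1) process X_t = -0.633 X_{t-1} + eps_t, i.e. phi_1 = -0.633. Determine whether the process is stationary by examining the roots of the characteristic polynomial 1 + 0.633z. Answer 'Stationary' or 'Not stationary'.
\text{Stationary}

The AR(p) characteristic polynomial is P(z) = 1 + 0.633z.
Stationarity requires all roots to lie outside the unit circle, i.e. |z| > 1 for every root.
This is linear in z: 1 + (0.633) z = 0  =>  z = -1/(0.633) = -1.579779,  |z| = 1.579779.
Moduli of all roots: 1.5798.
All moduli strictly greater than 1? Yes.
Verdict: Stationary.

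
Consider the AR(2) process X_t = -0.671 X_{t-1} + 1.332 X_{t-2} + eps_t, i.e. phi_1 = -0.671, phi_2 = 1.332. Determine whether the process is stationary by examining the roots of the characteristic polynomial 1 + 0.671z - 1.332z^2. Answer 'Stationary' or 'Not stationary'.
\text{Not stationary}

The AR(p) characteristic polynomial is P(z) = 1 + 0.671z - 1.332z^2.
Stationarity requires all roots to lie outside the unit circle, i.e. |z| > 1 for every root.
Set 1 + (0.671) z + (-1.332) z^2 = 0, i.e. a z^2 + b z + c = 0 with a = -1.332, b = 0.671, c = 1.
Discriminant D = b^2 - 4ac = (0.671)^2 - 4*(-1.332)*1 = 0.450241 - (-5.328) = 5.778241.
D >= 0, so the roots are real: z = (-b +/- sqrt(D)) / (2a) = (-0.671 +/- 2.403797) / (-2.664).
  z_1 = (-0.671 + 2.403797) / (-2.664) = -0.6504,   |z_1| = 0.6504.
  z_2 = (-0.671 - 2.403797) / (-2.664) = 1.1542,   |z_2| = 1.1542.
Moduli of all roots: 0.6504, 1.1542.
All moduli strictly greater than 1? No.
Verdict: Not stationary.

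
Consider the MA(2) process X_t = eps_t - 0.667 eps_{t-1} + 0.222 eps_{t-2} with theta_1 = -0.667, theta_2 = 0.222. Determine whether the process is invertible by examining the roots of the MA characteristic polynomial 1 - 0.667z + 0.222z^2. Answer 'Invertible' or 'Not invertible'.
\text{Invertible}

The MA(q) characteristic polynomial is P(z) = 1 - 0.667z + 0.222z^2.
Invertibility requires all roots to lie outside the unit circle, i.e. |z| > 1 for every root.
Set 1 + (-0.667) z + (0.222) z^2 = 0, i.e. a z^2 + b z + c = 0 with a = 0.222, b = -0.667, c = 1.
Discriminant D = b^2 - 4ac = (-0.667)^2 - 4*(0.222)*1 = 0.444889 - (0.888) = -0.443111.
D < 0, so the roots are the complex-conjugate pair z = (-b +/- i sqrt(-D)) / (2a) = 1.5023 +/- 1.4992i.
For a conjugate pair |z|^2 = z * conj(z) = (product of roots) = c/a = 1/(0.222) = 4.504505, so |z| = sqrt(4.504505) = 2.1224 for both roots.
Moduli of all roots: 2.1224, 2.1224.
All moduli strictly greater than 1? Yes.
Verdict: Invertible.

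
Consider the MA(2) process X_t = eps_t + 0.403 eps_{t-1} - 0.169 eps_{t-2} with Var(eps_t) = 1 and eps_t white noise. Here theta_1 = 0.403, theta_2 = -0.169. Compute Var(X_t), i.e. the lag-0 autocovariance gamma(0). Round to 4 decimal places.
\gamma(0) = 1.1910

For an MA(q) process X_t = eps_t + sum_i theta_i eps_{t-i} with
Var(eps_t) = sigma^2, the variance is
  gamma(0) = sigma^2 * (1 + sum_i theta_i^2).
  sum_i theta_i^2 = (0.403)^2 + (-0.169)^2 = 0.162409 + 0.028561 = 0.19097.
  gamma(0) = 1 * (1 + 0.19097) = 1 * 1.19097 = 1.19097, which rounds to 1.1910.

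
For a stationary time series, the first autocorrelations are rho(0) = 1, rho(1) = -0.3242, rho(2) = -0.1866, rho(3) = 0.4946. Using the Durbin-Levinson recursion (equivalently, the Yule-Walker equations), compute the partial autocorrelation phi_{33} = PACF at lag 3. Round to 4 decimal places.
\phi_{33} = 0.3860

The PACF at lag k is phi_{kk}, the last component of the solution
to the Yule-Walker system G_k phi = r_k where
  (G_k)_{ij} = rho(|i - j|), (r_k)_i = rho(i), i,j = 1..k.
Equivalently, Durbin-Levinson gives phi_{kk} iteratively:
  phi_{11} = rho(1)
  phi_{kk} = [rho(k) - sum_{j=1..k-1} phi_{k-1,j} rho(k-j)]
            / [1 - sum_{j=1..k-1} phi_{k-1,j} rho(j)],
  phi_{k,j} = phi_{k-1,j} - phi_{kk} phi_{k-1,k-j},  j = 1..k-1.
Step k = 1:
  phi_11 = rho(1) = -0.3242.
Step k = 2:
  phi_22 = [rho(2) - phi_11 rho(1)] / [1 - phi_11 rho(1)] = [-0.1866 - (-0.3242)(-0.3242)] / [1 - (-0.3242)(-0.3242)]
         = -0.29170564 / 0.89489436 = -0.325967.
  Update: phi_21 = phi_11 - phi_22 phi_11 = -0.3242 - (-0.325967)(-0.3242) = -0.429878.
Step k = 3:
  phi_33 = [rho(3) - phi_21 rho(2) - phi_22 rho(1)] / [1 - phi_21 rho(1) - phi_22 rho(2)]
    numerator   = 0.4946 - (-0.429878)(-0.1866) - (-0.325967)(-0.3242) = 0.30870634
    denominator = 1 - (-0.429878)(-0.3242) - (-0.325967)(-0.1866) = 0.79980807
  phi_33 = 0.30870634 / 0.79980807 = 0.386.
Therefore phi_{33} = 0.3860.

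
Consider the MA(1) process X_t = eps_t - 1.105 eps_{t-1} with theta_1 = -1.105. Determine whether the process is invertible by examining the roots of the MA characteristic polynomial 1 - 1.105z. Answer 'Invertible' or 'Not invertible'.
\text{Not invertible}

The MA(q) characteristic polynomial is P(z) = 1 - 1.105z.
Invertibility requires all roots to lie outside the unit circle, i.e. |z| > 1 for every root.
This is linear in z: 1 + (-1.105) z = 0  =>  z = -1/(-1.105) = 0.904977,  |z| = 0.904977.
Moduli of all roots: 0.9050.
All moduli strictly greater than 1? No.
Verdict: Not invertible.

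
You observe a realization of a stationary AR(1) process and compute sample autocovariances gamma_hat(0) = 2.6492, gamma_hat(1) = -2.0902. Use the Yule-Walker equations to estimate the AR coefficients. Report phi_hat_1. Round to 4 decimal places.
\hat\phi_{1} = -0.7890

The Yule-Walker equations for an AR(p) process read, in matrix form,
  Gamma_p phi = r_p,   with   (Gamma_p)_{ij} = gamma(|i - j|),
                       (r_p)_i = gamma(i),   i,j = 1..p.
Substitute the sample gammas (Toeplitz matrix and right-hand side of size 1):
  Gamma_p = [[2.6492]]
  r_p     = [-2.0902]
With p = 1 this is the single equation gamma(0) phi_1 = gamma(1):
  phi_hat_1 = gamma(1) / gamma(0) = -2.0902 / 2.6492 = -0.7890.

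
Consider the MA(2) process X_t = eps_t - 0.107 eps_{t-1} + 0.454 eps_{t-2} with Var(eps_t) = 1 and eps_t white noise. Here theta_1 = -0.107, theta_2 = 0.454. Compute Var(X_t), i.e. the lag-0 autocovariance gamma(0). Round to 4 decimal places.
\gamma(0) = 1.2176

For an MA(q) process X_t = eps_t + sum_i theta_i eps_{t-i} with
Var(eps_t) = sigma^2, the variance is
  gamma(0) = sigma^2 * (1 + sum_i theta_i^2).
  sum_i theta_i^2 = (-0.107)^2 + (0.454)^2 = 0.011449 + 0.206116 = 0.217565.
  gamma(0) = 1 * (1 + 0.217565) = 1 * 1.217565 = 1.217565, which rounds to 1.2176.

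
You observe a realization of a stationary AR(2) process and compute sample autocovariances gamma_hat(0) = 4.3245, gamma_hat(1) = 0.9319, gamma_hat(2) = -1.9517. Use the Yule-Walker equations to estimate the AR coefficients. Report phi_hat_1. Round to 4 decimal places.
\hat\phi_{1} = 0.3280

The Yule-Walker equations for an AR(p) process read, in matrix form,
  Gamma_p phi = r_p,   with   (Gamma_p)_{ij} = gamma(|i - j|),
                       (r_p)_i = gamma(i),   i,j = 1..p.
Substitute the sample gammas (Toeplitz matrix and right-hand side of size 2):
  Gamma_p = [[4.3245, 0.9319], [0.9319, 4.3245]]
  r_p     = [0.9319, -1.9517]
Written out:
  4.3245 phi_1 + 0.9319 phi_2 = 0.9319
  0.9319 phi_1 + 4.3245 phi_2 = -1.9517
Solve by Cramer's rule:
  det = gamma(0)^2 - gamma(1)^2 = (4.3245)^2 - (0.9319)^2 = 18.70130025 - 0.86843761 = 17.83286264
  phi_hat_1 = [gamma(1) gamma(0) - gamma(1) gamma(2)] / det = [(0.9319)(4.3245) - (0.9319)(-1.9517)] / 17.83286264 = 5.84879078 / 17.83286264 = 0.328
  phi_hat_2 = [gamma(0) gamma(2) - gamma(1)^2] / det = [(4.3245)(-1.9517) - (0.9319)^2] / 17.83286264 = -9.30856426 / 17.83286264 = -0.522
So phi_hat = [0.3280, -0.5220].
Therefore phi_hat_1 = 0.3280.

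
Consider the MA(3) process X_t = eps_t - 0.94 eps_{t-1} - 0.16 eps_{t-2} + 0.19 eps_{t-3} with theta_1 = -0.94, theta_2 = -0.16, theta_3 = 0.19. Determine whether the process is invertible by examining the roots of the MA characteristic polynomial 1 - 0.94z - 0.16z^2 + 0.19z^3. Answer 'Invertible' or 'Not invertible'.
\text{Invertible}

The MA(q) characteristic polynomial is P(z) = 1 - 0.94z - 0.16z^2 + 0.19z^3.
Invertibility requires all roots to lie outside the unit circle, i.e. |z| > 1 for every root.
Degree 3: look for a simple real root z0 first, then factor out (1 - z/z0) and solve the remaining quadratic.
Testing z0 = 2: P(2) = 1 + (-0.94)(2) + (-0.16)(2)^2 + (0.19)(2)^3
  = 1 + (-1.88) + (-0.64) + (1.52) = 0.  So z_0 = 2 is a root, |z_0| = 2.
Divide out the factor (1 - 0.5 z) = (1 - z/z0) (since 1/z0 = 0.5):
  P(z) = (1 - 0.5 z)(1 + (-0.44) z + (-0.38) z^2)
  [check: z-coef -0.44 - (0.5) = -0.94; z^2-coef -0.38 - (0.5)(-0.44) = -0.16; z^3-coef -(0.5)(-0.38) = 0.19.]
Remaining roots from the quadratic factor 1 + (-0.44) z + (-0.38) z^2:
  Set 1 + (-0.44) z + (-0.38) z^2 = 0, i.e. a z^2 + b z + c = 0 with a = -0.38, b = -0.44, c = 1.
  Discriminant D = b^2 - 4ac = (-0.44)^2 - 4*(-0.38)*1 = 0.1936 - (-1.52) = 1.7136.
  D >= 0, so the roots are real: z = (-b +/- sqrt(D)) / (2a) = (0.44 +/- 1.309045) / (-0.76).
    z_1 = (0.44 + 1.309045) / (-0.76) = -2.3014,   |z_1| = 2.3014.
    z_2 = (0.44 - 1.309045) / (-0.76) = 1.1435,   |z_2| = 1.1435.
Moduli of all roots: 2.0000, 2.3014, 1.1435.
All moduli strictly greater than 1? Yes.
Verdict: Invertible.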